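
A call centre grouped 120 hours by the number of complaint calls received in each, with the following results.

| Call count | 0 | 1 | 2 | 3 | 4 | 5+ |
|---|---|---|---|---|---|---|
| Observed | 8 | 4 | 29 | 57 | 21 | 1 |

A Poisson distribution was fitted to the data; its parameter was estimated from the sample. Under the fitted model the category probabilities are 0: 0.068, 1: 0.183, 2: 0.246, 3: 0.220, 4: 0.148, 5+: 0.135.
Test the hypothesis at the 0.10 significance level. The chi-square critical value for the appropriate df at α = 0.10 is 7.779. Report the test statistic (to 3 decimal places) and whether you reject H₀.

Expected counts E_i = n·p_i: 120×0.068 = 8.16, 120×0.183 = 21.96, 120×0.246 = 29.52, 120×0.220 = 26.4, 120×0.148 = 17.76, 120×0.135 = 16.2.
cat         O        E   (O−E)²/E
0           8     8.16     0.0031
1           4    21.96    14.6886
2          29    29.52     0.0092
3          57     26.4    35.4682
4          21    17.76     0.5911
5+          1     16.2    14.2617
Sum = 65.022
df = 4. Since 65.022 > 7.779, we reject H₀.

65.022; reject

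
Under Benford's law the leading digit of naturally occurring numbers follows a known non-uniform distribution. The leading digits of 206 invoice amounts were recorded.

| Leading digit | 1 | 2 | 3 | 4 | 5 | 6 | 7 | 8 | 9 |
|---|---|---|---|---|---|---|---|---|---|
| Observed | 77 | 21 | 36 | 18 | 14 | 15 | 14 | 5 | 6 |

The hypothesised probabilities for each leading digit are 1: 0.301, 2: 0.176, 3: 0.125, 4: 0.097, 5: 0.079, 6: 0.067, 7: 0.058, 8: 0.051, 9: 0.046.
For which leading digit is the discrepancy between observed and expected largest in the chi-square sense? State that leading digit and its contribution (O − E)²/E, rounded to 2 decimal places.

2, 6.42

Expected counts E_i = n·p_i: 206×0.301 = 62.006, 206×0.176 = 36.256, 206×0.125 = 25.75, 206×0.097 = 19.982, 206×0.079 = 16.274, 206×0.067 = 13.802, 206×0.058 = 11.948, 206×0.051 = 10.506, 206×0.046 = 9.476.
1: (77 − 62.006)²/62.006 = 224.820036/62.006 = 3.626
2: (21 − 36.256)²/36.256 = 232.745536/36.256 = 6.420
3: (36 − 25.75)²/25.75 = 105.0625/25.75 = 4.080
4: (18 − 19.982)²/19.982 = 3.928324/19.982 = 0.197
5: (14 − 16.274)²/16.274 = 5.171076/16.274 = 0.318
6: (15 − 13.802)²/13.802 = 1.435204/13.802 = 0.104
7: (14 − 11.948)²/11.948 = 4.210704/11.948 = 0.352
8: (5 − 10.506)²/10.506 = 30.316036/10.506 = 2.886
9: (6 − 9.476)²/9.476 = 12.082576/9.476 = 1.275
The largest term is for 2: 6.42.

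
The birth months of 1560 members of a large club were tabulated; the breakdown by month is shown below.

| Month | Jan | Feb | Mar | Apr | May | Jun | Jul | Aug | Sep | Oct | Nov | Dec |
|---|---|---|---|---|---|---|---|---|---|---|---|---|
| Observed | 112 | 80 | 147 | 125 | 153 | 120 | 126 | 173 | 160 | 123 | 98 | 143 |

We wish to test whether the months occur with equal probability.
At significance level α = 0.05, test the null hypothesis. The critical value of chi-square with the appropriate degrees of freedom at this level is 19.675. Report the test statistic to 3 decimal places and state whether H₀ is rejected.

59.800; reject

Expected count for each of the 12 categories: 1560/12 = 130.
cat         O        E   (O−E)²/E
Jan       112      130     2.4923
Feb        80      130    19.2308
Mar       147      130     2.2231
Apr       125      130     0.1923
May       153      130     4.0692
Jun       120      130     0.7692
Jul       126      130     0.1231
Aug       173      130    14.2231
Sep       160      130     6.9231
Oct       123      130     0.3769
Nov        98      130     7.8769
Dec       143      130     1.3000
Sum = 59.800
df = 11. Since 59.800 > 19.675, we reject H₀.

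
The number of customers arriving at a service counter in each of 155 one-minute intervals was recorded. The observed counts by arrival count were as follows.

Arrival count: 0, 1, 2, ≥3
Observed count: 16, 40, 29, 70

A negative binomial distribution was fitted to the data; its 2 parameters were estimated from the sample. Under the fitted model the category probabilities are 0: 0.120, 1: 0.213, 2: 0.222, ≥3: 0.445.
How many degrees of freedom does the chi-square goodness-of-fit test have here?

There are k = 4 categories and 2 parameters estimated from the data, so df = 4 − 1 − 2 = 1.

1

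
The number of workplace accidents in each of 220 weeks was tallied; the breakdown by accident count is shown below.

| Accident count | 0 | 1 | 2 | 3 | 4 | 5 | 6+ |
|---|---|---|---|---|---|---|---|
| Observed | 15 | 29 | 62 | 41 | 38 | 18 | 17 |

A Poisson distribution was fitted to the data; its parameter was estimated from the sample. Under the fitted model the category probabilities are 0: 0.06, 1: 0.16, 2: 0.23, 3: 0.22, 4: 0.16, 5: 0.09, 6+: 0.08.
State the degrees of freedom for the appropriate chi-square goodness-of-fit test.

5

There are k = 7 categories and 1 parameter estimated from the data, so df = 7 − 1 − 1 = 5.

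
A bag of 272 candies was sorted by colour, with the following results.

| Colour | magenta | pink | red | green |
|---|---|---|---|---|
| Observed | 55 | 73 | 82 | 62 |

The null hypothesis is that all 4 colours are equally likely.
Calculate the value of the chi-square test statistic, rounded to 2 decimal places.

Under H₀ each category has probability 1/4, so each expected count is 272/4 = 68.
cat          O        E   (O−E)²/E
magenta     55       68      2.485
pink        73       68      0.368
red         82       68      2.882
green       62       68      0.529
Sum = 6.26

6.26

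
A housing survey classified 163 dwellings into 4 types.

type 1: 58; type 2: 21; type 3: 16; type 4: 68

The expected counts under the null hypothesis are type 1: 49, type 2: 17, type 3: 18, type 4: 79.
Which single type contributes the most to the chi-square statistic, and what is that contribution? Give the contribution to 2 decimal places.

type 1: (58 − 49)²/49 = 81/49 = 1.653
type 2: (21 − 17)²/17 = 16/17 = 0.941
type 3: (16 − 18)²/18 = 4/18 = 0.222
type 4: (68 − 79)²/79 = 121/79 = 1.532
The largest term is for type 1: 1.65.

type 1, 1.65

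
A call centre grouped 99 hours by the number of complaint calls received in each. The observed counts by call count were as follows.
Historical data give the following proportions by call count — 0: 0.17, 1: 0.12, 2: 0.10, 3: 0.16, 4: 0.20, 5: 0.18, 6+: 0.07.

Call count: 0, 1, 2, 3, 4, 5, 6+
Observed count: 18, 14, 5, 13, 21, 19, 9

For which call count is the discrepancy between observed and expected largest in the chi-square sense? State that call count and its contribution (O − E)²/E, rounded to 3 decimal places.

2, 2.425

Expected counts E_i = n·p_i: 99×0.17 = 16.83, 99×0.12 = 11.88, 99×0.10 = 9.9, 99×0.16 = 15.84, 99×0.20 = 19.8, 99×0.18 = 17.82, 99×0.07 = 6.93.
0: (18 − 16.83)²/16.83 = 1.3689/16.83 = 0.0813
1: (14 − 11.88)²/11.88 = 4.4944/11.88 = 0.3783
2: (5 − 9.9)²/9.9 = 24.01/9.9 = 2.4253
3: (13 − 15.84)²/15.84 = 8.0656/15.84 = 0.5092
4: (21 − 19.8)²/19.8 = 1.44/19.8 = 0.0727
5: (19 − 17.82)²/17.82 = 1.3924/17.82 = 0.0781
6+: (9 − 6.93)²/6.93 = 4.2849/6.93 = 0.6183
The largest term is for 2: 2.425.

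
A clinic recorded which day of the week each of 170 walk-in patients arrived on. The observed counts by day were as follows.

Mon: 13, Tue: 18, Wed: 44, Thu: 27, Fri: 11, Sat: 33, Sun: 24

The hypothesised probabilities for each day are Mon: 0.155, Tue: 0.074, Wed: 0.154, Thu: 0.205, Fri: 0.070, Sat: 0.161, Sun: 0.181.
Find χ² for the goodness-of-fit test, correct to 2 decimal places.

Expected counts E_i = n·p_i: 170×0.155 = 26.35, 170×0.074 = 12.58, 170×0.154 = 26.18, 170×0.205 = 34.85, 170×0.070 = 11.9, 170×0.161 = 27.37, 170×0.181 = 30.77.
cat         O        E   (O−E)²/E
Mon        13    26.35      6.764
Tue        18    12.58      2.335
Wed        44    26.18     12.130
Thu        27    34.85      1.768
Fri        11     11.9      0.068
Sat        33    27.37      1.158
Sun        24    30.77      1.490
Sum = 25.71

25.71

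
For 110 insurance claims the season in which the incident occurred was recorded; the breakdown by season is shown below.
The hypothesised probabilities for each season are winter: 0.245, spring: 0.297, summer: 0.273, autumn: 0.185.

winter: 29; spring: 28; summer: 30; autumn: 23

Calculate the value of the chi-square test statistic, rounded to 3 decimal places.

Expected counts E_i = n·p_i: 110×0.245 = 26.95, 110×0.297 = 32.67, 110×0.273 = 30.03, 110×0.185 = 20.35.
χ² = (29−26.95)²/26.95 + (28−32.67)²/32.67 + (30−30.03)²/30.03 + (23−20.35)²/20.35
   = 0.1559 + 0.6676 + 0.0000 + 0.3451
Sum = 1.169

1.169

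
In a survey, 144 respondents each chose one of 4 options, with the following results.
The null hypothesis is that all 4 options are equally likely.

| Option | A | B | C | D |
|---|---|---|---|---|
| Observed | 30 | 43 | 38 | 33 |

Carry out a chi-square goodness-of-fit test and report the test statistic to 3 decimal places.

Under H₀ each category has probability 1/4, so each expected count is 144/4 = 36.
cat         O        E   (O−E)²/E
A          30       36     1.0000
B          43       36     1.3611
C          38       36     0.1111
D          33       36     0.2500
Sum = 2.722

2.722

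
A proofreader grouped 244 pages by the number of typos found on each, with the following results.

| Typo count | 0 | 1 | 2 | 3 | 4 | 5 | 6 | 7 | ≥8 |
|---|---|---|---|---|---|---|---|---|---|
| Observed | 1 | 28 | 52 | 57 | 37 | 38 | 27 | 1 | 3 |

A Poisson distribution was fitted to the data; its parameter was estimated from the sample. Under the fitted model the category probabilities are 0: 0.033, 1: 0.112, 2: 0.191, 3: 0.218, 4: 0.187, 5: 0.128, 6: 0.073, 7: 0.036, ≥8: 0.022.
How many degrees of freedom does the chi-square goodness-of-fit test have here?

7

There are k = 9 categories and 1 parameter estimated from the data, so df = 9 − 1 − 1 = 7.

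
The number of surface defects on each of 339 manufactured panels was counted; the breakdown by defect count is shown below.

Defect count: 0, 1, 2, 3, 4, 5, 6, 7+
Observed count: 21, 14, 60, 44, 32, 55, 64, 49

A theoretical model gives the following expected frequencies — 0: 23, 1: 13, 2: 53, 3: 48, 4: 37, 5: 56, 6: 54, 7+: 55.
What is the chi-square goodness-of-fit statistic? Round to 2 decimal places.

0: (21 − 23)²/23 = 4/23 = 0.174
1: (14 − 13)²/13 = 1/13 = 0.077
2: (60 − 53)²/53 = 49/53 = 0.925
3: (44 − 48)²/48 = 16/48 = 0.333
4: (32 − 37)²/37 = 25/37 = 0.676
5: (55 − 56)²/56 = 1/56 = 0.018
6: (64 − 54)²/54 = 100/54 = 1.852
7+: (49 − 55)²/55 = 36/55 = 0.655
Sum = 4.71

4.71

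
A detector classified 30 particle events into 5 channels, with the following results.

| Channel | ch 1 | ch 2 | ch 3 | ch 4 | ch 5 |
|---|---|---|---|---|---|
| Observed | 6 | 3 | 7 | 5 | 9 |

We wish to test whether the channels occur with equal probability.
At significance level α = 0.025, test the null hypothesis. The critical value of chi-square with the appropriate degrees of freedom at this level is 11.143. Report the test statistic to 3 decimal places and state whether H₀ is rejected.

3.333; do not reject

Under H₀ each category has probability 1/5, so each expected count is 30/5 = 6.
cat         O        E   (O−E)²/E
ch 1        6        6     0.0000
ch 2        3        6     1.5000
ch 3        7        6     0.1667
ch 4        5        6     0.1667
ch 5        9        6     1.5000
Sum = 3.333
df = 4. Since 3.333 < 11.143, we do not reject H₀.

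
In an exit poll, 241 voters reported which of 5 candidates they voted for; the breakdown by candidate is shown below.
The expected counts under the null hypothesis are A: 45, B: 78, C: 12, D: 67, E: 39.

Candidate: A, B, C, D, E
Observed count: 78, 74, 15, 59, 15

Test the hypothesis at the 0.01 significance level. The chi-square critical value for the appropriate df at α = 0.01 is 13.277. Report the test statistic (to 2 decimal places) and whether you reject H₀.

40.88; reject

χ² = (78−45)²/45 + (74−78)²/78 + (15−12)²/12 + (59−67)²/67 + (15−39)²/39
   = 24.200 + 0.205 + 0.750 + 0.955 + 14.769
Sum = 40.88
df = 4. Since 40.88 > 13.277, we reject H₀.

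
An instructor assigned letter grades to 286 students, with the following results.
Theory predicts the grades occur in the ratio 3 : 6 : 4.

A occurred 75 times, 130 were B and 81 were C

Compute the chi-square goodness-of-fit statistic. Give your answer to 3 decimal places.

Ratio total = 13. Expected counts: 286×3/13 = 66, 286×6/13 = 132, 286×4/13 = 88.
χ² = (75−66)²/66 + (130−132)²/132 + (81−88)²/88
   = 1.2273 + 0.0303 + 0.5568
Sum = 1.814

1.814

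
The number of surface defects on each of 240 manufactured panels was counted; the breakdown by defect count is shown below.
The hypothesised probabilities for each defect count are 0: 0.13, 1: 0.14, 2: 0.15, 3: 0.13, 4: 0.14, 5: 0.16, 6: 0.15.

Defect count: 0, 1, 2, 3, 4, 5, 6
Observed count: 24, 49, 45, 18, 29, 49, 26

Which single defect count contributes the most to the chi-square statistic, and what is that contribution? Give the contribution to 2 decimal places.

1, 7.06

Expected counts E_i = n·p_i: 240×0.13 = 31.2, 240×0.14 = 33.6, 240×0.15 = 36, 240×0.13 = 31.2, 240×0.14 = 33.6, 240×0.16 = 38.4, 240×0.15 = 36.
cat         O        E   (O−E)²/E
0          24     31.2      1.662
1          49     33.6      7.058
2          45       36      2.250
3          18     31.2      5.585
4          29     33.6      0.630
5          49     38.4      2.926
6          26       36      2.778
The largest term is for 1: 7.06.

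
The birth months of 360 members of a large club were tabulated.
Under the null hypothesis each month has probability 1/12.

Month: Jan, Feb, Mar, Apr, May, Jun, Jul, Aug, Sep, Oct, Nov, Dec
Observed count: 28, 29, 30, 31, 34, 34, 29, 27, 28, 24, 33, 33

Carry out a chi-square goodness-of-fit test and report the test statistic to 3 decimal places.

3.533

Expected count for each of the 12 categories: 360/12 = 30.
Jan: (28 − 30)²/30 = 4/30 = 0.1333
Feb: (29 − 30)²/30 = 1/30 = 0.0333
Mar: (30 − 30)²/30 = 0/30 = 0.0000
Apr: (31 − 30)²/30 = 1/30 = 0.0333
May: (34 − 30)²/30 = 16/30 = 0.5333
Jun: (34 − 30)²/30 = 16/30 = 0.5333
Jul: (29 − 30)²/30 = 1/30 = 0.0333
Aug: (27 − 30)²/30 = 9/30 = 0.3000
Sep: (28 − 30)²/30 = 4/30 = 0.1333
Oct: (24 − 30)²/30 = 36/30 = 1.2000
Nov: (33 − 30)²/30 = 9/30 = 0.3000
Dec: (33 − 30)²/30 = 9/30 = 0.3000
Sum = 3.533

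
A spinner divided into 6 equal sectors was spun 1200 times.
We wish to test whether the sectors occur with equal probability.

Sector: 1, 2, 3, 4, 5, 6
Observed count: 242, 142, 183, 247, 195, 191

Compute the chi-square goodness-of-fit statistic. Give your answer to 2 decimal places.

38.66

Expected count for each of the 6 categories: 1200/6 = 200.
1: (242 − 200)²/200 = 1764/200 = 8.820
2: (142 − 200)²/200 = 3364/200 = 16.820
3: (183 − 200)²/200 = 289/200 = 1.445
4: (247 − 200)²/200 = 2209/200 = 11.045
5: (195 − 200)²/200 = 25/200 = 0.125
6: (191 − 200)²/200 = 81/200 = 0.405
Sum = 38.66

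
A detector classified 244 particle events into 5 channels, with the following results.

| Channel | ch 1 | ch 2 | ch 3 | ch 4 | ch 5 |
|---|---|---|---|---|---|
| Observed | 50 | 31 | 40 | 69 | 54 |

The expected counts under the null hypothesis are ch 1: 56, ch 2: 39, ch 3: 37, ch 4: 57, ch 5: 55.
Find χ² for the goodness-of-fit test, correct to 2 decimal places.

ch 1: (50 − 56)²/56 = 36/56 = 0.643
ch 2: (31 − 39)²/39 = 64/39 = 1.641
ch 3: (40 − 37)²/37 = 9/37 = 0.243
ch 4: (69 − 57)²/57 = 144/57 = 2.526
ch 5: (54 − 55)²/55 = 1/55 = 0.018
Sum = 5.07

5.07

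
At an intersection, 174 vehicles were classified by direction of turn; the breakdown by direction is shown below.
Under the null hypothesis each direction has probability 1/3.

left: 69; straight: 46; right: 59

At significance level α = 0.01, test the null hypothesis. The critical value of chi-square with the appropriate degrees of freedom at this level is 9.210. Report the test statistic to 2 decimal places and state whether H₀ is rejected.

4.59; do not reject

Under H₀ each category has probability 1/3, so each expected count is 174/3 = 58.
left: (69 − 58)²/58 = 121/58 = 2.086
straight: (46 − 58)²/58 = 144/58 = 2.483
right: (59 − 58)²/58 = 1/58 = 0.017
Sum = 4.59
df = 2. Since 4.59 < 9.210, we do not reject H₀.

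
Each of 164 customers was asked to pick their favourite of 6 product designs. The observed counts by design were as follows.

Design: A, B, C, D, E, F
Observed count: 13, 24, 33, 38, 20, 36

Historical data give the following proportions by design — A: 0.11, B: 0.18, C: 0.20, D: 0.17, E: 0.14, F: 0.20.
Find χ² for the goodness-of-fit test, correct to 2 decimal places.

Expected counts E_i = n·p_i: 164×0.11 = 18.04, 164×0.18 = 29.52, 164×0.20 = 32.8, 164×0.17 = 27.88, 164×0.14 = 22.96, 164×0.20 = 32.8.
χ² = (13−18.04)²/18.04 + (24−29.52)²/29.52 + (33−32.8)²/32.8 + (38−27.88)²/27.88 + (20−22.96)²/22.96 + (36−32.8)²/32.8
   = 1.408 + 1.032 + 0.001 + 3.673 + 0.382 + 0.312
Sum = 6.81

6.81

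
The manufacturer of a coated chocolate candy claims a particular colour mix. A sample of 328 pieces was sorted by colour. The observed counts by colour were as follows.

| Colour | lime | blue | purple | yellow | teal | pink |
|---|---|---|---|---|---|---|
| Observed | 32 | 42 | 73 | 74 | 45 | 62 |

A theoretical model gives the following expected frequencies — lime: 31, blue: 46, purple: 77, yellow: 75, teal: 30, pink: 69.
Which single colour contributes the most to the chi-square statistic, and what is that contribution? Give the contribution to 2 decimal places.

cat         O        E   (O−E)²/E
lime       32       31      0.032
blue       42       46      0.348
purple     73       77      0.208
yellow     74       75      0.013
teal       45       30      7.500
pink       62       69      0.710
The largest term is for teal: 7.50.

teal, 7.50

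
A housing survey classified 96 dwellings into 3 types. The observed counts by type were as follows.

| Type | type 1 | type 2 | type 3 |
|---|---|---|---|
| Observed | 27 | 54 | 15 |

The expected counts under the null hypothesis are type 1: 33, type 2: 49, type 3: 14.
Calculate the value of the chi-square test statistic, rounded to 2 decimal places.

type 1: (27 − 33)²/33 = 36/33 = 1.091
type 2: (54 − 49)²/49 = 25/49 = 0.510
type 3: (15 − 14)²/14 = 1/14 = 0.071
Sum = 1.67

1.67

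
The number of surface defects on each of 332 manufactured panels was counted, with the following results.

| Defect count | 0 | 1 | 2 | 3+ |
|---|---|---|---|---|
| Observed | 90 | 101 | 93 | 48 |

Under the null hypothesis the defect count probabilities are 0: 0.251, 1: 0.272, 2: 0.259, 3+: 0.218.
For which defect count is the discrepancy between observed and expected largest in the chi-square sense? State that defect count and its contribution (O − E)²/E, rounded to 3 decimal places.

3+, 8.210

Expected counts E_i = n·p_i: 332×0.251 = 83.332, 332×0.272 = 90.304, 332×0.259 = 85.988, 332×0.218 = 72.376.
χ² = (90−83.332)²/83.332 + (101−90.304)²/90.304 + (93−85.988)²/85.988 + (48−72.376)²/72.376
   = 0.5336 + 1.2669 + 0.5718 + 8.2098
The largest term is for 3+: 8.210.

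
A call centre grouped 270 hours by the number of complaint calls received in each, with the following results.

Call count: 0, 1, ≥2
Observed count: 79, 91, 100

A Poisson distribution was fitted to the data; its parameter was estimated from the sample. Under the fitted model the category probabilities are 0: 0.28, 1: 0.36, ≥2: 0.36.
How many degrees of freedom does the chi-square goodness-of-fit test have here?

There are k = 3 categories and 1 parameter estimated from the data, so df = 3 − 1 − 1 = 1.

1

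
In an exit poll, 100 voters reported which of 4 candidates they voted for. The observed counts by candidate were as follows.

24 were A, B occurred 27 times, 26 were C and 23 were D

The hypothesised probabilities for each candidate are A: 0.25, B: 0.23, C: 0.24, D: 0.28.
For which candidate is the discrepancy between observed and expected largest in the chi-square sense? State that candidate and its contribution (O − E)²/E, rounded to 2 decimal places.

D, 0.89

Expected counts E_i = n·p_i: 100×0.25 = 25, 100×0.23 = 23, 100×0.24 = 24, 100×0.28 = 28.
A: (24 − 25)²/25 = 1/25 = 0.040
B: (27 − 23)²/23 = 16/23 = 0.696
C: (26 − 24)²/24 = 4/24 = 0.167
D: (23 − 28)²/28 = 25/28 = 0.893
The largest term is for D: 0.89.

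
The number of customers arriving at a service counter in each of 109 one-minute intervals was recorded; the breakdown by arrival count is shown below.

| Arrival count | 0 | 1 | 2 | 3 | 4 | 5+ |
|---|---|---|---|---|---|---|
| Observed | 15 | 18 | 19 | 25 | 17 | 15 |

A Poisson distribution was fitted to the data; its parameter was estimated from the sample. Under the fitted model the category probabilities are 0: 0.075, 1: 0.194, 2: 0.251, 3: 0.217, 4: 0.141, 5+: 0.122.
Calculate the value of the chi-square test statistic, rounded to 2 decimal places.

Expected counts E_i = n·p_i: 109×0.075 = 8.175, 109×0.194 = 21.146, 109×0.251 = 27.359, 109×0.217 = 23.653, 109×0.141 = 15.369, 109×0.122 = 13.298.
0: (15 − 8.175)²/8.175 = 46.580625/8.175 = 5.698
1: (18 − 21.146)²/21.146 = 9.897316/21.146 = 0.468
2: (19 − 27.359)²/27.359 = 69.872881/27.359 = 2.554
3: (25 − 23.653)²/23.653 = 1.814409/23.653 = 0.077
4: (17 − 15.369)²/15.369 = 2.660161/15.369 = 0.173
5+: (15 − 13.298)²/13.298 = 2.896804/13.298 = 0.218
Sum = 9.19

9.19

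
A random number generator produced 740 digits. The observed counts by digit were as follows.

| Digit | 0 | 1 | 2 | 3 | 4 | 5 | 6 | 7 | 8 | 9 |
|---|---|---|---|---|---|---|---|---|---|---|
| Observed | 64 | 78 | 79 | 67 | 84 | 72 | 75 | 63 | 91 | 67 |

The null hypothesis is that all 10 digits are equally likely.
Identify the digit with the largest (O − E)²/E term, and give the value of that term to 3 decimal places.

8, 3.905

Under H₀ each category has probability 1/10, so each expected count is 740/10 = 74.
0: (64 − 74)²/74 = 100/74 = 1.3514
1: (78 − 74)²/74 = 16/74 = 0.2162
2: (79 − 74)²/74 = 25/74 = 0.3378
3: (67 − 74)²/74 = 49/74 = 0.6622
4: (84 − 74)²/74 = 100/74 = 1.3514
5: (72 − 74)²/74 = 4/74 = 0.0541
6: (75 − 74)²/74 = 1/74 = 0.0135
7: (63 − 74)²/74 = 121/74 = 1.6351
8: (91 − 74)²/74 = 289/74 = 3.9054
9: (67 − 74)²/74 = 49/74 = 0.6622
The largest term is for 8: 3.905.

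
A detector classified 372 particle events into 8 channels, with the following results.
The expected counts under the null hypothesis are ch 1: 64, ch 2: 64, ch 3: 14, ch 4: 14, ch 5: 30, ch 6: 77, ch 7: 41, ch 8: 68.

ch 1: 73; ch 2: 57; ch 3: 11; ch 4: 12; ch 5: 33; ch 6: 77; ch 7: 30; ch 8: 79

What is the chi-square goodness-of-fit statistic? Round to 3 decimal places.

cat         O        E   (O−E)²/E
ch 1       73       64     1.2656
ch 2       57       64     0.7656
ch 3       11       14     0.6429
ch 4       12       14     0.2857
ch 5       33       30     0.3000
ch 6       77       77     0.0000
ch 7       30       41     2.9512
ch 8       79       68     1.7794
Sum = 7.990

7.990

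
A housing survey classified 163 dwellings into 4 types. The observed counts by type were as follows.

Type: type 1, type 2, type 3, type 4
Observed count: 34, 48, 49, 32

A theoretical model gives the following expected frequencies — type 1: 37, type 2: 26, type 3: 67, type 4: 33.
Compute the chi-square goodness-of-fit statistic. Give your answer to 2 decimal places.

23.72

cat         O        E   (O−E)²/E
type 1     34       37      0.243
type 2     48       26     18.615
type 3     49       67      4.836
type 4     32       33      0.030
Sum = 23.72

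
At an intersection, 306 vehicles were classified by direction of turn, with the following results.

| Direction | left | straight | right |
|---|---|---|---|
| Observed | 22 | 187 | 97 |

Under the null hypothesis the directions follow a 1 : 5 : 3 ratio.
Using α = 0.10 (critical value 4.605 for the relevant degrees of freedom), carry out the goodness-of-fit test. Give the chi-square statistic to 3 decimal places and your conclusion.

Ratio total = 9. Expected counts: 306×1/9 = 34, 306×5/9 = 170, 306×3/9 = 102.
cat           O        E   (O−E)²/E
left         22       34     4.2353
straight    187      170     1.7000
right        97      102     0.2451
Sum = 6.180
df = 2. Since 6.180 > 4.605, we reject H₀.

6.180; reject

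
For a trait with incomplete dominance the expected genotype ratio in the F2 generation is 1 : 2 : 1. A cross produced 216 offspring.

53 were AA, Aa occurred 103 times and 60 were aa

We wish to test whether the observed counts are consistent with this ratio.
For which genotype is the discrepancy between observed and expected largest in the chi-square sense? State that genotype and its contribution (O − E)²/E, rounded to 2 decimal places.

Ratio total = 4. Expected counts: 216×1/4 = 54, 216×2/4 = 108, 216×1/4 = 54.
χ² = (53−54)²/54 + (103−108)²/108 + (60−54)²/54
   = 0.019 + 0.231 + 0.667
The largest term is for aa: 0.67.

aa, 0.67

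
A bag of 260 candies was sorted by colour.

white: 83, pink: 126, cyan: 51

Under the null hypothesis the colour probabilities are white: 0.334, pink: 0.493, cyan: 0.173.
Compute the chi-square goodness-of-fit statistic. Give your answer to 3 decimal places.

Expected counts E_i = n·p_i: 260×0.334 = 86.84, 260×0.493 = 128.18, 260×0.173 = 44.98.
cat         O        E   (O−E)²/E
white      83    86.84     0.1698
pink      126   128.18     0.0371
cyan       51    44.98     0.8057
Sum = 1.013

1.013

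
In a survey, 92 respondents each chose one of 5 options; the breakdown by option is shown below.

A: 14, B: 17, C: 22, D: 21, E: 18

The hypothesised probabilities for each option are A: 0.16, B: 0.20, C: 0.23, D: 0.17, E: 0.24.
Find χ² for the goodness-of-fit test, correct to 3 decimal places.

Expected counts E_i = n·p_i: 92×0.16 = 14.72, 92×0.20 = 18.4, 92×0.23 = 21.16, 92×0.17 = 15.64, 92×0.24 = 22.08.
cat         O        E   (O−E)²/E
A          14    14.72     0.0352
B          17     18.4     0.1065
C          22    21.16     0.0333
D          21    15.64     1.8369
E          18    22.08     0.7539
Sum = 2.766

2.766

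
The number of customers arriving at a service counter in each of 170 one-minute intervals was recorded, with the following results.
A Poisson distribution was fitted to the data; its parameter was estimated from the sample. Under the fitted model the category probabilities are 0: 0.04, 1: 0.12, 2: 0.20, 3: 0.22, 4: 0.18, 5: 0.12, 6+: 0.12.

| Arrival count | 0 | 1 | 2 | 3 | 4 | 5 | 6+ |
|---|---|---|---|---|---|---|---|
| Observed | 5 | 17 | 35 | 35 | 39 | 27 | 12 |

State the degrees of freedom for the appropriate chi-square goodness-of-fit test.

There are k = 7 categories and 1 parameter estimated from the data, so df = 7 − 1 − 1 = 5.

5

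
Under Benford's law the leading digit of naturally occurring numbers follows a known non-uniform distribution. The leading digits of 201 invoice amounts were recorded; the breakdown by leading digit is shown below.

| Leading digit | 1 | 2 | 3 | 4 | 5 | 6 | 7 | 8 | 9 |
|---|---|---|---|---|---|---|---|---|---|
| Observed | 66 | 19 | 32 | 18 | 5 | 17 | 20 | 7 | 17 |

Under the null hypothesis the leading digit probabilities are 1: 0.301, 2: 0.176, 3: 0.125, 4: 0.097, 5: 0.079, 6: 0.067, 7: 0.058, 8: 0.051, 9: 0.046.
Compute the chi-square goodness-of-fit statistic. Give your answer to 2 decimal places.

Expected counts E_i = n·p_i: 201×0.301 = 60.501, 201×0.176 = 35.376, 201×0.125 = 25.125, 201×0.097 = 19.497, 201×0.079 = 15.879, 201×0.067 = 13.467, 201×0.058 = 11.658, 201×0.051 = 10.251, 201×0.046 = 9.246.
cat         O        E   (O−E)²/E
1          66   60.501      0.500
2          19   35.376      7.581
3          32   25.125      1.881
4          18   19.497      0.115
5           5   15.879      7.453
6          17   13.467      0.927
7          20   11.658      5.969
8           7   10.251      1.031
9          17    9.246      6.503
Sum = 31.96

31.96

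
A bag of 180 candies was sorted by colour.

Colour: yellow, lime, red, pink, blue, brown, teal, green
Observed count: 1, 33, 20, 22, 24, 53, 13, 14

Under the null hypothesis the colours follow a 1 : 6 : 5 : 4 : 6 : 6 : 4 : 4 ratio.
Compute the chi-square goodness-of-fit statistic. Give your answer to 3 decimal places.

Ratio total = 36. Expected counts: 180×1/36 = 5, 180×6/36 = 30, 180×5/36 = 25, 180×4/36 = 20, 180×6/36 = 30, 180×6/36 = 30, 180×4/36 = 20, 180×4/36 = 20.
yellow: (1 − 5)²/5 = 16/5 = 3.2000
lime: (33 − 30)²/30 = 9/30 = 0.3000
red: (20 − 25)²/25 = 25/25 = 1.0000
pink: (22 − 20)²/20 = 4/20 = 0.2000
blue: (24 − 30)²/30 = 36/30 = 1.2000
brown: (53 − 30)²/30 = 529/30 = 17.6333
teal: (13 − 20)²/20 = 49/20 = 2.4500
green: (14 − 20)²/20 = 36/20 = 1.8000
Sum = 27.783

27.783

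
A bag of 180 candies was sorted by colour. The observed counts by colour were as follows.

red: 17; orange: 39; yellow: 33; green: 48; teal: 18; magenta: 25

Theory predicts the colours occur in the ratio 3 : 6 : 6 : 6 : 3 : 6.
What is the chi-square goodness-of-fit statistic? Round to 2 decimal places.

7.92

Ratio total = 30. Expected counts: 180×3/30 = 18, 180×6/30 = 36, 180×6/30 = 36, 180×6/30 = 36, 180×3/30 = 18, 180×6/30 = 36.
cat          O        E   (O−E)²/E
red         17       18      0.056
orange      39       36      0.250
yellow      33       36      0.250
green       48       36      4.000
teal        18       18      0.000
magenta     25       36      3.361
Sum = 7.92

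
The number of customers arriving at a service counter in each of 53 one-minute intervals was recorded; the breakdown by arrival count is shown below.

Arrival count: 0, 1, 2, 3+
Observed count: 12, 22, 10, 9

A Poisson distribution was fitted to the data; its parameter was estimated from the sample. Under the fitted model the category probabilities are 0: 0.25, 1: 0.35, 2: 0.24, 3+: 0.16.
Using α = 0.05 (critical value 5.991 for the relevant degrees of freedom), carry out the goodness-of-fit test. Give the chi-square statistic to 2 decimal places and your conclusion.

1.37; do not reject

Expected counts E_i = n·p_i: 53×0.25 = 13.25, 53×0.35 = 18.55, 53×0.24 = 12.72, 53×0.16 = 8.48.
cat         O        E   (O−E)²/E
0          12    13.25      0.118
1          22    18.55      0.642
2          10    12.72      0.582
3+          9     8.48      0.032
Sum = 1.37
df = 2. Since 1.37 < 5.991, we do not reject H₀.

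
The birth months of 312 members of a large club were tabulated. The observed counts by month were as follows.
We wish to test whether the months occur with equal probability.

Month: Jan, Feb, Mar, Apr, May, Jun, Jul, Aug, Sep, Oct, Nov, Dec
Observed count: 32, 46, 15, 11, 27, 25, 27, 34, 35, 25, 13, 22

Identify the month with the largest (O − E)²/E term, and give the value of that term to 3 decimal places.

Expected count for each of the 12 categories: 312/12 = 26.
Jan: (32 − 26)²/26 = 36/26 = 1.3846
Feb: (46 − 26)²/26 = 400/26 = 15.3846
Mar: (15 − 26)²/26 = 121/26 = 4.6538
Apr: (11 − 26)²/26 = 225/26 = 8.6538
May: (27 − 26)²/26 = 1/26 = 0.0385
Jun: (25 − 26)²/26 = 1/26 = 0.0385
Jul: (27 − 26)²/26 = 1/26 = 0.0385
Aug: (34 − 26)²/26 = 64/26 = 2.4615
Sep: (35 − 26)²/26 = 81/26 = 3.1154
Oct: (25 − 26)²/26 = 1/26 = 0.0385
Nov: (13 − 26)²/26 = 169/26 = 6.5000
Dec: (22 − 26)²/26 = 16/26 = 0.6154
The largest term is for Feb: 15.385.

Feb, 15.385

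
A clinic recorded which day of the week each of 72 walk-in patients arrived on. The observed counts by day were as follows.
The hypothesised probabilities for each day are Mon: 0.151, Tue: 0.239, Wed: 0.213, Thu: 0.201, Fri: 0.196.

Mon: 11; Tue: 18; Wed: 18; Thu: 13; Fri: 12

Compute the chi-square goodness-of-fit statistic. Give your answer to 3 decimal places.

Expected counts E_i = n·p_i: 72×0.151 = 10.872, 72×0.239 = 17.208, 72×0.213 = 15.336, 72×0.201 = 14.472, 72×0.196 = 14.112.
χ² = (11−10.872)²/10.872 + (18−17.208)²/17.208 + (18−15.336)²/15.336 + (13−14.472)²/14.472 + (12−14.112)²/14.112
   = 0.0015 + 0.0365 + 0.4628 + 0.1497 + 0.3161
Sum = 0.967

0.967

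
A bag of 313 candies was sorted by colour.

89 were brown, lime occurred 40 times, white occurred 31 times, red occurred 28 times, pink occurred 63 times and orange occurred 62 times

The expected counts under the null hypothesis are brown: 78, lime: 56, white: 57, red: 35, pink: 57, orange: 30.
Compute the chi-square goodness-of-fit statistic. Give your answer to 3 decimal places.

54.147

brown: (89 − 78)²/78 = 121/78 = 1.5513
lime: (40 − 56)²/56 = 256/56 = 4.5714
white: (31 − 57)²/57 = 676/57 = 11.8596
red: (28 − 35)²/35 = 49/35 = 1.4000
pink: (63 − 57)²/57 = 36/57 = 0.6316
orange: (62 − 30)²/30 = 1024/30 = 34.1333
Sum = 54.147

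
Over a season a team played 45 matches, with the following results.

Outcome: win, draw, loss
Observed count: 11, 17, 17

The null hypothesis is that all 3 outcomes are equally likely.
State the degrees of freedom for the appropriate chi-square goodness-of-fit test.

2

There are k = 3 categories and no parameters were estimated from the data, so df = 3 − 1 = 2.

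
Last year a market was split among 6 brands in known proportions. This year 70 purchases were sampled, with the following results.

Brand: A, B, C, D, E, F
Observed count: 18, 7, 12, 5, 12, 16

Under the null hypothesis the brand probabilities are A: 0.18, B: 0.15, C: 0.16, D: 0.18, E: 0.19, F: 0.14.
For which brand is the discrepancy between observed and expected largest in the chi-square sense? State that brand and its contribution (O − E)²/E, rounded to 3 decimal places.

D, 4.584

Expected counts E_i = n·p_i: 70×0.18 = 12.6, 70×0.15 = 10.5, 70×0.16 = 11.2, 70×0.18 = 12.6, 70×0.19 = 13.3, 70×0.14 = 9.8.
A: (18 − 12.6)²/12.6 = 29.16/12.6 = 2.3143
B: (7 − 10.5)²/10.5 = 12.25/10.5 = 1.1667
C: (12 − 11.2)²/11.2 = 0.64/11.2 = 0.0571
D: (5 − 12.6)²/12.6 = 57.76/12.6 = 4.5841
E: (12 − 13.3)²/13.3 = 1.69/13.3 = 0.1271
F: (16 − 9.8)²/9.8 = 38.44/9.8 = 3.9224
The largest term is for D: 4.584.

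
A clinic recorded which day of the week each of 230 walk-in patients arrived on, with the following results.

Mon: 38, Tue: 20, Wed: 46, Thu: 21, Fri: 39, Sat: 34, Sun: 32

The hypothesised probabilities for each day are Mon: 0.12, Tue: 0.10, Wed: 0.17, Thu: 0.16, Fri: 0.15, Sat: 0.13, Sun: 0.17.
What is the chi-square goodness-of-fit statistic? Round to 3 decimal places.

Expected counts E_i = n·p_i: 230×0.12 = 27.6, 230×0.10 = 23, 230×0.17 = 39.1, 230×0.16 = 36.8, 230×0.15 = 34.5, 230×0.13 = 29.9, 230×0.17 = 39.1.
χ² = (38−27.6)²/27.6 + (20−23)²/23 + (46−39.1)²/39.1 + (21−36.8)²/36.8 + (39−34.5)²/34.5 + (34−29.9)²/29.9 + (32−39.1)²/39.1
   = 3.9188 + 0.3913 + 1.2176 + 6.7837 + 0.5870 + 0.5622 + 1.2893
Sum = 14.750

14.750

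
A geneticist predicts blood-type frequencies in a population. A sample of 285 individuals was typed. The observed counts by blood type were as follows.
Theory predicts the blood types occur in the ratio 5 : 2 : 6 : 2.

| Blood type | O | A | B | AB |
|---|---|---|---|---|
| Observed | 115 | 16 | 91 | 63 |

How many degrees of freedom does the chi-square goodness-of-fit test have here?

3

There are k = 4 categories and no parameters were estimated from the data, so df = 4 − 1 = 3.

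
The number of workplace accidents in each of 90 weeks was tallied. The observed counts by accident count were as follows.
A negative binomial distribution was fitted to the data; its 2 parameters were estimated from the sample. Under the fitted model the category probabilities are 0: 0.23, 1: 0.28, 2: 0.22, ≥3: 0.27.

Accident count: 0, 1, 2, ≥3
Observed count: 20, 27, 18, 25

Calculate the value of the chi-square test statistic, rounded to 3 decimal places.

0.336

Expected counts E_i = n·p_i: 90×0.23 = 20.7, 90×0.28 = 25.2, 90×0.22 = 19.8, 90×0.27 = 24.3.
cat         O        E   (O−E)²/E
0          20     20.7     0.0237
1          27     25.2     0.1286
2          18     19.8     0.1636
≥3         25     24.3     0.0202
Sum = 0.336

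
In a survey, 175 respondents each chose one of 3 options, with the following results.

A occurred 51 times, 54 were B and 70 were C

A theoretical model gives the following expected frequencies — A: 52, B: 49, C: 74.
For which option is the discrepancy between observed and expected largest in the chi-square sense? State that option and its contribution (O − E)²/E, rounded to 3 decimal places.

B, 0.510

χ² = (51−52)²/52 + (54−49)²/49 + (70−74)²/74
   = 0.0192 + 0.5102 + 0.2162
The largest term is for B: 0.510.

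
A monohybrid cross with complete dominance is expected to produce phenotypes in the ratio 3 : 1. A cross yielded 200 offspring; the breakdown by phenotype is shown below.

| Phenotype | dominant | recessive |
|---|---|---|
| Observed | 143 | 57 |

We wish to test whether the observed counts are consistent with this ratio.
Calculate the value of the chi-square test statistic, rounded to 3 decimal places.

1.307

Ratio total = 4. Expected counts: 200×3/4 = 150, 200×1/4 = 50.
χ² = (143−150)²/150 + (57−50)²/50
   = 0.3267 + 0.9800
Sum = 1.307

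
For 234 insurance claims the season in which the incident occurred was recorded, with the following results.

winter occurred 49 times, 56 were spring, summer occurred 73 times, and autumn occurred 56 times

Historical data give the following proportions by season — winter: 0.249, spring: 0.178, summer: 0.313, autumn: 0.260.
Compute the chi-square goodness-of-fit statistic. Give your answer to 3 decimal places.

6.802

Expected counts E_i = n·p_i: 234×0.249 = 58.266, 234×0.178 = 41.652, 234×0.313 = 73.242, 234×0.260 = 60.84.
cat         O        E   (O−E)²/E
winter     49   58.266     1.4736
spring     56   41.652     4.9425
summer     73   73.242     0.0008
autumn     56    60.84     0.3850
Sum = 6.802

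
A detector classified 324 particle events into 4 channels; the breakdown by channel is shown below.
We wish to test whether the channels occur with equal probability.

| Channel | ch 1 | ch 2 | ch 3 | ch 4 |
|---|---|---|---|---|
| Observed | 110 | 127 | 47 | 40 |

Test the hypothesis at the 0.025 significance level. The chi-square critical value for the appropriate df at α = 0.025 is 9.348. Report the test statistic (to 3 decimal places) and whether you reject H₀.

Under H₀ each category has probability 1/4, so each expected count is 324/4 = 81.
cat         O        E   (O−E)²/E
ch 1      110       81    10.3827
ch 2      127       81    26.1235
ch 3       47       81    14.2716
ch 4       40       81    20.7531
Sum = 71.531
df = 3. Since 71.531 > 9.348, we reject H₀.

71.531; reject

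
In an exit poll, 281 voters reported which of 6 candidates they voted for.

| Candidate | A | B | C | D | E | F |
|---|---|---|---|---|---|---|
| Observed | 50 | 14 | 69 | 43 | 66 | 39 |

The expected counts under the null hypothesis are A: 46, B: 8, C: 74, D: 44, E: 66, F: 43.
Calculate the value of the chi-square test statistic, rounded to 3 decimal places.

5.580

cat         O        E   (O−E)²/E
A          50       46     0.3478
B          14        8     4.5000
C          69       74     0.3378
D          43       44     0.0227
E          66       66     0.0000
F          39       43     0.3721
Sum = 5.580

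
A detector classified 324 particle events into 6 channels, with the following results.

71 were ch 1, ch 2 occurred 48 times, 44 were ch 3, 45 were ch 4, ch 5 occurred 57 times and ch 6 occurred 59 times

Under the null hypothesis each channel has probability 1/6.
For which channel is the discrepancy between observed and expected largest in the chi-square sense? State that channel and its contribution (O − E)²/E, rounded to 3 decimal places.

ch 1, 5.352

Expected count for each of the 6 categories: 324/6 = 54.
cat         O        E   (O−E)²/E
ch 1       71       54     5.3519
ch 2       48       54     0.6667
ch 3       44       54     1.8519
ch 4       45       54     1.5000
ch 5       57       54     0.1667
ch 6       59       54     0.4630
The largest term is for ch 1: 5.352.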